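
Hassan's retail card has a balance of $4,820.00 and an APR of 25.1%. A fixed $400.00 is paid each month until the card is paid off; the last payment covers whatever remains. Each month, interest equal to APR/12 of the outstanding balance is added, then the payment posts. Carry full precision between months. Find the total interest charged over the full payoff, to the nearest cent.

$791.73

Monthly rate r = 25.1%/12 = 2.09167% = 0.0209167.
Payoff takes n = ⌈−ln(1 − rB₀/P)/ln(1+r)⌉ = ⌈14.029⌉ = 15 payments; the last is $11.73.
Total paid = 14·$400.00 + $11.73 = $5,611.73.
Total interest = total paid − principal = $5,611.73 − $4,820.00 = $791.73.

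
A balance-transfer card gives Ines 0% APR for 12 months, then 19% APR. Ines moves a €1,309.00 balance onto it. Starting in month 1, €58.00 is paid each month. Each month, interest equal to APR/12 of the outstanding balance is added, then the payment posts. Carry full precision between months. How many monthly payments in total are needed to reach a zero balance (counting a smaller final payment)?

24 payments

Promo months 1–12 at r₀ = 0%/12 = 0; months 13+ at r₁ = 19%/12 = 0.0158333.
After month 12 (no interest yet): B = €1,309.00 − 12·€58.00 = €613.00.
Then at r₁ with €58.00/mo: n₂ = −ln(1 − r₁·B/P)/ln(1+r₁) ≈ 11.66 → 12 more payments.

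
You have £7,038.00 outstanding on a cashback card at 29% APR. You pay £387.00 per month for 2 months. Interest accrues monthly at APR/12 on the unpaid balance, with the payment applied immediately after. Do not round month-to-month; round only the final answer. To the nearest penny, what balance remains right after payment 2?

Monthly rate r = 29%/12 = 2.41667% = 0.0241667.
Each month: B ← B·(1+r) − £387.00.
Month 1: interest £170.09; balance after payment £6,821.09.
Month 2: interest £164.84; balance after payment £6,598.93.

£6,598.93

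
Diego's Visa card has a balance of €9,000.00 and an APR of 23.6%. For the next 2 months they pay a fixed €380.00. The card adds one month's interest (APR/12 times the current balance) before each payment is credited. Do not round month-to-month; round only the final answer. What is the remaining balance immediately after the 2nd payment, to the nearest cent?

Monthly rate r = 23.6%/12 = 1.96667% = 0.0196667.
Each month: B ← B·(1+r) − €380.00.
Month 1: interest €177.00; balance after payment €8,797.00.
Month 2: interest €173.01; balance after payment €8,590.01.

€8,590.01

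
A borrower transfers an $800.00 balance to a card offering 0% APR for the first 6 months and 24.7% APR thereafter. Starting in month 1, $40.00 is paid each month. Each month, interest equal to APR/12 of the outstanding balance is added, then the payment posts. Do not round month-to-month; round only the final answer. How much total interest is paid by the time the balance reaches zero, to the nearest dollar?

Promo months 1–6 at r₀ = 0%/12 = 0; months 7+ at r₁ = 24.7%/12 = 0.0205833.
After month 6 (no interest yet): B = $800.00 − 6·$40.00 = $560.00.
Then at r₁ with $40.00/mo: n₂ = −ln(1 − r₁·B/P)/ln(1+r₁) ≈ 16.68 → 17 more payments.
Total paid = 22·$40.00 + $27.42 = $907.42; interest = $907.42 − $800.00 = $107.42.

$107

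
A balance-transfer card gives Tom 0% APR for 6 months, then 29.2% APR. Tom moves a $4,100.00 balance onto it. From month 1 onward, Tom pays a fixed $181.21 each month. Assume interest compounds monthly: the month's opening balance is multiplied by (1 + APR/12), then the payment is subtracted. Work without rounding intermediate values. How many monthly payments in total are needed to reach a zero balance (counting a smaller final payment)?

28 months

Promo months 1–6 at r₀ = 0%/12 = 0; months 7+ at r₁ = 29.2%/12 = 0.0243333.
After month 6 (no interest yet): B = $4,100.00 − 6·$181.21 = $3,012.74.
Then at r₁ with $181.21/mo: n₂ = −ln(1 − r₁·B/P)/ln(1+r₁) ≈ 21.56 → 22 more payments.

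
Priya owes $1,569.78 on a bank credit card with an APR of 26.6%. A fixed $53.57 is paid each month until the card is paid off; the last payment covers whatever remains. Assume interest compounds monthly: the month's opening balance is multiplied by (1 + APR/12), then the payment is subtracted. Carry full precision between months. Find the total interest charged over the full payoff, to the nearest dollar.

Monthly rate r = 26.6%/12 = 2.21667% = 0.0221667.
Payoff takes n = ⌈−ln(1 − rB₀/P)/ln(1+r)⌉ = ⌈47.826⌉ = 48 payments; the last is $44.32.
Total paid = 47·$53.57 + $44.32 = $2,562.11.
Total interest = total paid − principal = $2,562.11 − $1,569.78 = $992.33.

$992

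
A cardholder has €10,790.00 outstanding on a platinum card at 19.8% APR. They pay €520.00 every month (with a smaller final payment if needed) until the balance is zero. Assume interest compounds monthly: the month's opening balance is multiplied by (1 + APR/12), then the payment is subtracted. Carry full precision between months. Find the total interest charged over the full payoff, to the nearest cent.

Monthly rate r = 19.8%/12 = 1.65% = 0.0165.
Payoff takes n = ⌈−ln(1 − rB₀/P)/ln(1+r)⌉ = ⌈25.610⌉ = 26 payments; the last is €318.33.
Total paid = 25·€520.00 + €318.33 = €13,318.33.
Total interest = total paid − principal = €13,318.33 − €10,790.00 = €2,528.33.

€2,528.33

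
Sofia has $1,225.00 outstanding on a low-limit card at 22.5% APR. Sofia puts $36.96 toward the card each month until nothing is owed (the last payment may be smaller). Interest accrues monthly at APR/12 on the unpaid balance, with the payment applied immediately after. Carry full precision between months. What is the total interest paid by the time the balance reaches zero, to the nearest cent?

Monthly rate r = 22.5%/12 = 1.875% = 0.01875.
Payoff takes n = ⌈−ln(1 − rB₀/P)/ln(1+r)⌉ = ⌈52.292⌉ = 53 payments; the last is $10.88.
Total paid = 52·$36.96 + $10.88 = $1,932.80.
Total interest = total paid − principal = $1,932.80 − $1,225.00 = $707.80.

$707.80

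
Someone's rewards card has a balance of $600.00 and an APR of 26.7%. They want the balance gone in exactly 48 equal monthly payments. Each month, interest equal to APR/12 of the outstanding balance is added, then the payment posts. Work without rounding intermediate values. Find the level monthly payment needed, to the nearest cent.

$20.47

Monthly rate r = 26.7%/12 = 2.225% = 0.02225.
Level-payment amortization: P = B₀·r / (1 − (1+r)^(−n)) = 600.00·0.02225 / (1 − 1.02225^(−48)).
Denominator 1 − (1+r)^(−48) = 0.652257096.
P = 13.35 / 0.652257096 ≈ 20.47.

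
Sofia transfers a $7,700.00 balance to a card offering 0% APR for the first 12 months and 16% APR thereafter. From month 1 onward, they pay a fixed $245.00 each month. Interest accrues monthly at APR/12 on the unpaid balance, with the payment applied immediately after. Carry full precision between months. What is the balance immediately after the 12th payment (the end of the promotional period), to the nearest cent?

Promo months 1–12 at r₀ = 0%/12 = 0; months 13+ at r₁ = 16%/12 = 0.0133333.
After month 12 (no interest yet): B = $7,700.00 − 12·$245.00 = $4,760.00.

$4,760.00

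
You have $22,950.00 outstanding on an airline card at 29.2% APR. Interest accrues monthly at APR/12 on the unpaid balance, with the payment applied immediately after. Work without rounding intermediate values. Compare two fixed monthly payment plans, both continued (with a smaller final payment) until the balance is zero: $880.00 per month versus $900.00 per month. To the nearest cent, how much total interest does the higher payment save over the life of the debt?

$578.94

Monthly rate r = 29.2%/12 = 2.43333% = 0.0243333.
At $880.00/mo: n = ⌈−ln(1 − rB₀/P)/ln(1+r)⌉ = 42 payments (last $771.53); total interest = total paid − $22,950.00 = $13,901.53.
At $900.00/mo: 41 payments (last $272.59); total interest $13,322.59.
Interest saved = $13,901.53 − $13,322.59 = $578.94.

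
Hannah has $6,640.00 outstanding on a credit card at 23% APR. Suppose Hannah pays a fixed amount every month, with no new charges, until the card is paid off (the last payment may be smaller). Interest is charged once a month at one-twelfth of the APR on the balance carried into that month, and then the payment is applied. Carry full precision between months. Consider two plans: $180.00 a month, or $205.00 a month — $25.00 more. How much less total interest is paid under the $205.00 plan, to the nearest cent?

$1,169.24

Monthly rate r = 23%/12 = 1.91667% = 0.0191667.
At $180.00/mo: n = ⌈−ln(1 − rB₀/P)/ln(1+r)⌉ = 65 payments (last $120.31); total interest = total paid − $6,640.00 = $5,000.31.
At $205.00/mo: 52 payments (last $16.07); total interest $3,831.07.
Interest saved = $5,000.31 − $3,831.07 = $1,169.24.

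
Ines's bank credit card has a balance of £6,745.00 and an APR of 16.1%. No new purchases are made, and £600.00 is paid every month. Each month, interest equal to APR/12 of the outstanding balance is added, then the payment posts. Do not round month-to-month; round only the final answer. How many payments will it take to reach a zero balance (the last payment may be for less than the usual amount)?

13 payments

Monthly rate r = 16.1%/12 = 1.34167% = 0.0134167.
Recurrence: B ← B·(1+r) − £600.00.
Month 1: interest £90.50; balance after payment £6,235.50.
Month 2: interest £83.66; balance after payment £5,719.15.
Closed form: n = −ln(1 − rB₀/P)/ln(1+r) = −ln(0.84917)/ln(1.01342) ≈ 12.267, so the balance reaches zero during payment 13.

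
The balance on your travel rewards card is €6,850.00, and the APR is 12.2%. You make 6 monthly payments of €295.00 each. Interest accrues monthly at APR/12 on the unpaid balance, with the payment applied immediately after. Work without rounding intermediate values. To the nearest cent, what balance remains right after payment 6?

Monthly rate r = 12.2%/12 = 1.01667% = 0.0101667.
Each month: B ← B·(1+r) − €295.00.
Month 1: interest €69.64; balance after payment €6,624.64.
Month 2: interest €67.35; balance after payment €6,396.99.
Month 3: interest €65.04; balance after payment €6,167.03.
Month 4: interest €62.70; balance after payment €5,934.73.
Month 5: interest €60.34; balance after payment €5,700.06.
Month 6: interest €57.95; balance after payment €5,463.01.

€5,463.01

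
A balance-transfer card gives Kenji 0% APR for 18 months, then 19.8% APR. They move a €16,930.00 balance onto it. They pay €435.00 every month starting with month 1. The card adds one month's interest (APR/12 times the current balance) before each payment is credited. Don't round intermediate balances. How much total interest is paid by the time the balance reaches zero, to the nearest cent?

€2,154.16

Promo months 1–18 at r₀ = 0%/12 = 0; months 19+ at r₁ = 19.8%/12 = 0.0165.
After month 18 (no interest yet): B = €16,930.00 − 18·€435.00 = €9,100.00.
Then at r₁ with €435.00/mo: n₂ = −ln(1 − r₁·B/P)/ln(1+r₁) ≈ 25.87 → 26 more payments.
Total paid = 43·€435.00 + €379.16 = €19,084.16; interest = €19,084.16 − €16,930.00 = €2,154.16.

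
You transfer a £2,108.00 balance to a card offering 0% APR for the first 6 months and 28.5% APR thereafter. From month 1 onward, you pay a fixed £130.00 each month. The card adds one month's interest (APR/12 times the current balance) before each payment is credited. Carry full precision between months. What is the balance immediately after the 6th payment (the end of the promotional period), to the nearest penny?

Promo months 1–6 at r₀ = 0%/12 = 0; months 7+ at r₁ = 28.5%/12 = 0.02375.
After month 6 (no interest yet): B = £2,108.00 − 6·£130.00 = £1,328.00.

£1,328.00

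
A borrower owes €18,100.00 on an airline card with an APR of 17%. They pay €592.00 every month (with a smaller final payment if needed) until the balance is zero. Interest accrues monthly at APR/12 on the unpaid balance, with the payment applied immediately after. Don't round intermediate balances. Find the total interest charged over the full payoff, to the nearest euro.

Monthly rate r = 17%/12 = 1.41667% = 0.0141667.
Payoff takes n = ⌈−ln(1 − rB₀/P)/ln(1+r)⌉ = ⌈40.352⌉ = 41 payments; the last is €209.10.
Total paid = 40·€592.00 + €209.10 = €23,889.10.
Total interest = total paid − principal = €23,889.10 − €18,100.00 = €5,789.10.

€5,789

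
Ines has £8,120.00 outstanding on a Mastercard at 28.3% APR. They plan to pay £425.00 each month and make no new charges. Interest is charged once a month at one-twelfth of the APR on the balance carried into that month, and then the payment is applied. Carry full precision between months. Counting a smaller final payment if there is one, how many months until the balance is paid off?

26 payments

Monthly rate r = 28.3%/12 = 2.35833% = 0.0235833.
Recurrence: B ← B·(1+r) − £425.00.
Month 1: interest £191.50; balance after payment £7,886.50.
Month 2: interest £185.99; balance after payment £7,647.49.
Closed form: n = −ln(1 − rB₀/P)/ln(1+r) = −ln(0.54942)/ln(1.02358) ≈ 25.693, so the balance reaches zero during payment 26.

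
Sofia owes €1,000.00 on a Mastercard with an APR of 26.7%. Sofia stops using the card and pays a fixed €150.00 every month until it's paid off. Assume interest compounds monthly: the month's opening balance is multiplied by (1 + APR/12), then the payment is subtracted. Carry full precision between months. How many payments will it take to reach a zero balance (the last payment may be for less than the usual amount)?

8 payments

Monthly rate r = 26.7%/12 = 2.225% = 0.02225.
Recurrence: B ← B·(1+r) − €150.00.
Month 1: interest €22.25; balance after payment €872.25.
Month 2: interest €19.41; balance after payment €741.66.
Closed form: n = −ln(1 − rB₀/P)/ln(1+r) = −ln(0.85167)/ln(1.02225) ≈ 7.296, so the balance reaches zero during payment 8.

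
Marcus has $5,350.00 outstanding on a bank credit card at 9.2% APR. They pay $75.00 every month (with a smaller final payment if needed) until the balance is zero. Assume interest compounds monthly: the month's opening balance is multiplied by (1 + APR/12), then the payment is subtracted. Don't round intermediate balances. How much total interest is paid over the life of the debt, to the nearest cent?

Monthly rate r = 9.2%/12 = 0.766667% = 0.00766667.
Payoff takes n = ⌈−ln(1 − rB₀/P)/ln(1+r)⌉ = ⌈103.650⌉ = 104 payments; the last is $48.80.
Total paid = 103·$75.00 + $48.80 = $7,773.80.
Total interest = total paid − principal = $7,773.80 − $5,350.00 = $2,423.80.

$2,423.80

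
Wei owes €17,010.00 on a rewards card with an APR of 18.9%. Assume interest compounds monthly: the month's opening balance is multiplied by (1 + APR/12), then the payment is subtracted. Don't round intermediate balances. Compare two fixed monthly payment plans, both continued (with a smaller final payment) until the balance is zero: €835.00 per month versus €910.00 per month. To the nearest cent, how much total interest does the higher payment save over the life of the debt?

€367.04

Monthly rate r = 18.9%/12 = 1.575% = 0.01575.
At €835.00/mo: n = ⌈−ln(1 − rB₀/P)/ln(1+r)⌉ = 25 payments (last €634.64); total interest = total paid − €17,010.00 = €3,664.64.
At €910.00/mo: 23 payments (last €287.60); total interest €3,297.60.
Interest saved = €3,664.64 − €3,297.60 = €367.04.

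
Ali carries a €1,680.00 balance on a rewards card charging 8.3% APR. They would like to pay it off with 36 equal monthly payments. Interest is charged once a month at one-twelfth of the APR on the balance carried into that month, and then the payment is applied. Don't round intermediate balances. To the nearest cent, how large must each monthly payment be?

Monthly rate r = 8.3%/12 = 0.691667% = 0.00691667.
Level-payment amortization: P = B₀·r / (1 − (1+r)^(−n)) = 1680.00·0.00691667 / (1 − 1.00692^(−36)).
Denominator 1 − (1+r)^(−36) = 0.219751504.
P = 11.62 / 0.219751504 ≈ 52.88.

€52.88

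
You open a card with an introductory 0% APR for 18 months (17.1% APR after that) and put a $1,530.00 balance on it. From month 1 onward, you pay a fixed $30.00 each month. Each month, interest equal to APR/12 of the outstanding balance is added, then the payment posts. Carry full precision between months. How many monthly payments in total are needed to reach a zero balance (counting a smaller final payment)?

Promo months 1–18 at r₀ = 0%/12 = 0; months 19+ at r₁ = 17.1%/12 = 0.01425.
After month 18 (no interest yet): B = $1,530.00 − 18·$30.00 = $990.00.
Then at r₁ with $30.00/mo: n₂ = −ln(1 − r₁·B/P)/ln(1+r₁) ≈ 44.90 → 45 more payments.

63 payments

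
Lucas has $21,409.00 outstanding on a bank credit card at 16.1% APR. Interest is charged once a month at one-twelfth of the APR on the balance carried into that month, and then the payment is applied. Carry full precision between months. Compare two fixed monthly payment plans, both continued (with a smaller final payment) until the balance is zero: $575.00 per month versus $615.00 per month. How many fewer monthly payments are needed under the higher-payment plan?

4 fewer payments

Monthly rate r = 16.1%/12 = 1.34167% = 0.0134167.
At $575.00/mo: n = ⌈−ln(1 − rB₀/P)/ln(1+r)⌉ = 52 payments (last $540.97); total interest = total paid − $21,409.00 = $8,456.97.
At $615.00/mo: 48 payments (last $136.47); total interest $7,632.47.
Payments saved = 52 − 48 = 4.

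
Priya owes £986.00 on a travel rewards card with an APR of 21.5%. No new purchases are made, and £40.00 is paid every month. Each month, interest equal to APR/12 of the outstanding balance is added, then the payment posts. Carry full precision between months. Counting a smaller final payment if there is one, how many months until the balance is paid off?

33 months

Monthly rate r = 21.5%/12 = 1.79167% = 0.0179167.
Recurrence: B ← B·(1+r) − £40.00.
Month 1: interest £17.67; balance after payment £963.67.
Month 2: interest £17.27; balance after payment £940.93.
Closed form: n = −ln(1 − rB₀/P)/ln(1+r) = −ln(0.55835)/ln(1.01792) ≈ 32.817, so the balance reaches zero during payment 33.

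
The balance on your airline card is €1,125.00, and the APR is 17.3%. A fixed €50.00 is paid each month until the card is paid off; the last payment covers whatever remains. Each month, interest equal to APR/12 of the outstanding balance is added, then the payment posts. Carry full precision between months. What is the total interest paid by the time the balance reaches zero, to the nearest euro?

€245

Monthly rate r = 17.3%/12 = 1.44167% = 0.0144167.
Payoff takes n = ⌈−ln(1 − rB₀/P)/ln(1+r)⌉ = ⌈27.394⌉ = 28 payments; the last is €19.81.
Total paid = 27·€50.00 + €19.81 = €1,369.81.
Total interest = total paid − principal = €1,369.81 − €1,125.00 = €244.81.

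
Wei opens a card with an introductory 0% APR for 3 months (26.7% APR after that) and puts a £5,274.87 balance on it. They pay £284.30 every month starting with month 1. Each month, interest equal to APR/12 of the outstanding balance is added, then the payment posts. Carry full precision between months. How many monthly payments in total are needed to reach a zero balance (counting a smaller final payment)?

23 payments

Promo months 1–3 at r₀ = 0%/12 = 0; months 4+ at r₁ = 26.7%/12 = 0.02225.
After month 3 (no interest yet): B = £5,274.87 − 3·£284.30 = £4,421.97.
Then at r₁ with £284.30/mo: n₂ = −ln(1 − r₁·B/P)/ln(1+r₁) ≈ 19.30 → 20 more payments.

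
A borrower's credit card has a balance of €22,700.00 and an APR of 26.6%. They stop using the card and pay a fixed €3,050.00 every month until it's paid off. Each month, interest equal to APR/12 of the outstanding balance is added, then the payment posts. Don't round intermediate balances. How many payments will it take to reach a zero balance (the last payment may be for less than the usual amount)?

9 months

Monthly rate r = 26.6%/12 = 2.21667% = 0.0221667.
Recurrence: B ← B·(1+r) − €3,050.00.
Month 1: interest €503.18; balance after payment €20,153.18.
Month 2: interest €446.73; balance after payment €17,549.91.
Closed form: n = −ln(1 − rB₀/P)/ln(1+r) = −ln(0.83502)/ln(1.02217) ≈ 8.224, so the balance reaches zero during payment 9.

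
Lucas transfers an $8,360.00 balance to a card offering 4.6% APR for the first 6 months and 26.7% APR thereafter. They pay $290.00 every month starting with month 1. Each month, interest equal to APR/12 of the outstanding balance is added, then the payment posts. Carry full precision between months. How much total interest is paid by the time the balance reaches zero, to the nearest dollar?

Promo months 1–6 at r₀ = 4.6%/12 = 0.00383333; months 7+ at r₁ = 26.7%/12 = 0.02225.
After month 6: iterate B ← B·(1+r₀) − $290.00 for 6 months → $6,797.37.
Then at r₁ with $290.00/mo: n₂ = −ln(1 − r₁·B/P)/ln(1+r₁) ≈ 33.50 → 34 more payments.
Total paid = 39·$290.00 + $145.04 = $11,455.04; interest = $11,455.04 − $8,360.00 = $3,095.04.

$3,095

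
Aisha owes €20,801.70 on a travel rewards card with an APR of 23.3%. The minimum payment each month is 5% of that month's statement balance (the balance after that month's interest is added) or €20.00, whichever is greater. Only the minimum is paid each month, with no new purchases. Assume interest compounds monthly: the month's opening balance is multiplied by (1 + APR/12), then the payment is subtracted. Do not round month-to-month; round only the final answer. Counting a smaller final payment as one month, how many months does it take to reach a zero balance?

149 months

Monthly rate r = 23.3%/12 = 1.94167% = 0.0194167.
While 5% of the post-interest balance exceeds €20.00, each month B ← (B·(1+r))·(1 − 0.05), i.e. B shrinks by the factor (1+r)·0.95 = 0.96845.
This holds for months 1–124. Entering month 125 the balance is €390.34; 5% of the post-interest balance is now below €20.00, so the flat €20.00 minimum applies from here.
From month 125 a fixed €20.00 at rate r clears €390.34 in 25 more payments. Total: 124 + 25 = 149 months.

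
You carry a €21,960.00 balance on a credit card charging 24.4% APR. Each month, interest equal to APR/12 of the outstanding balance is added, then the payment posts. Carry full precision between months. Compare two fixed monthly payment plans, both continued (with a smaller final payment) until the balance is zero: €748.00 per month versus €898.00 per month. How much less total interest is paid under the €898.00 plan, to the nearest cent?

Monthly rate r = 24.4%/12 = 2.03333% = 0.0203333.
At €748.00/mo: n = ⌈−ln(1 − rB₀/P)/ln(1+r)⌉ = 46 payments (last €107.85); total interest = total paid − €21,960.00 = €11,807.85.
At €898.00/mo: 35 payments (last €145.78); total interest €8,717.78.
Interest saved = €11,807.85 − €8,717.78 = €3,090.07.

€3,090.07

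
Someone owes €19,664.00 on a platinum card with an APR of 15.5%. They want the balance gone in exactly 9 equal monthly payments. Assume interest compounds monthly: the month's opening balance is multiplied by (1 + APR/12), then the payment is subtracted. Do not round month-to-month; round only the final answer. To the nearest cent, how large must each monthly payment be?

€2,328.41

Monthly rate r = 15.5%/12 = 1.29167% = 0.0129167.
Level-payment amortization: P = B₀·r / (1 − (1+r)^(−n)) = 19664.00·0.0129167 / (1 − 1.01292^(−9)).
Denominator 1 − (1+r)^(−9) = 0.109084436.
P = 253.993 / 0.109084436 ≈ 2328.41.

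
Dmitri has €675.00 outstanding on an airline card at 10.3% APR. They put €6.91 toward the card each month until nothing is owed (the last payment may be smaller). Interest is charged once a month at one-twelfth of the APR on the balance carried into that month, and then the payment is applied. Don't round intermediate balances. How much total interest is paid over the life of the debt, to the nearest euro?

€799

Monthly rate r = 10.3%/12 = 0.858333% = 0.00858333.
Payoff takes n = ⌈−ln(1 − rB₀/P)/ln(1+r)⌉ = ⌈213.298⌉ = 214 payments; the last is €2.06.
Total paid = 213·€6.91 + €2.06 = €1,473.89.
Total interest = total paid − principal = €1,473.89 − €675.00 = €798.89.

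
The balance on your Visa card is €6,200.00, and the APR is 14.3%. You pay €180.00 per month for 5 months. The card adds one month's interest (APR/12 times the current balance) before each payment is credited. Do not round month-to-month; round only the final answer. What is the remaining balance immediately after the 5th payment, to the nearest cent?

Monthly rate r = 14.3%/12 = 1.19167% = 0.0119167.
Each month: B ← B·(1+r) − €180.00.
Month 1: interest €73.88; balance after payment €6,093.88.
Month 2: interest €72.62; balance after payment €5,986.50.
Month 3: interest €71.34; balance after payment €5,877.84.
Month 4: interest €70.04; balance after payment €5,767.89.
Month 5: interest €68.73; balance after payment €5,656.62.

€5,656.62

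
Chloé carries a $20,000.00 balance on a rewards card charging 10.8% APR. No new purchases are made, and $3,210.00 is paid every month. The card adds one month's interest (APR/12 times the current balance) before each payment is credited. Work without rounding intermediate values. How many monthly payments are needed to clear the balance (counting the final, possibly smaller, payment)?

7 payments

Monthly rate r = 10.8%/12 = 0.9% = 0.009.
Recurrence: B ← B·(1+r) − $3,210.00.
Month 1: interest $180.00; balance after payment $16,970.00.
Month 2: interest $152.73; balance after payment $13,912.73.
Closed form: n = −ln(1 − rB₀/P)/ln(1+r) = −ln(0.94393)/ln(1.009) ≈ 6.441, so the balance reaches zero during payment 7.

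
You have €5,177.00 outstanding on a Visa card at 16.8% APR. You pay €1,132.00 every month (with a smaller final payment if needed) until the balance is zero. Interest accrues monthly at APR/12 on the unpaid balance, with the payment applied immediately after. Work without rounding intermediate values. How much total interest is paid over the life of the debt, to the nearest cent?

Monthly rate r = 16.8%/12 = 1.4% = 0.014.
Payoff takes n = ⌈−ln(1 − rB₀/P)/ln(1+r)⌉ = ⌈4.759⌉ = 5 payments; the last is €860.97.
Total paid = 4·€1,132.00 + €860.97 = €5,388.97.
Total interest = total paid − principal = €5,388.97 − €5,177.00 = €211.97.

€211.97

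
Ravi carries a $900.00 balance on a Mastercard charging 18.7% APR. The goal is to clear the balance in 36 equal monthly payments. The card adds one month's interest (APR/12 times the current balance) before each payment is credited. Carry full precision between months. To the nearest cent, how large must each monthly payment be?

$32.85

Monthly rate r = 18.7%/12 = 1.55833% = 0.0155833.
Level-payment amortization: P = B₀·r / (1 − (1+r)^(−n)) = 900.00·0.0155833 / (1 − 1.01558^(−36)).
Denominator 1 − (1+r)^(−36) = 0.426887795.
P = 14.025 / 0.426887795 ≈ 32.85.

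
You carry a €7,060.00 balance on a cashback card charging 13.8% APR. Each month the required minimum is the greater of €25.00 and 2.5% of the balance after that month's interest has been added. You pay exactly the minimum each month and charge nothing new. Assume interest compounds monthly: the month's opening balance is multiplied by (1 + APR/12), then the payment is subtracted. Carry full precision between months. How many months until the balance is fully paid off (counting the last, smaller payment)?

Monthly rate r = 13.8%/12 = 1.15% = 0.0115.
While 2.5% of the post-interest balance exceeds €25.00, each month B ← (B·(1+r))·(1 − 0.025), i.e. B shrinks by the factor (1+r)·0.975 = 0.98621.
This holds for months 1–142. Entering month 143 the balance is €983.14; 2.5% of the post-interest balance is now below €25.00, so the flat €25.00 minimum applies from here.
From month 143 a fixed €25.00 at rate r clears €983.14 in 53 more payments. Total: 142 + 53 = 195 months.

195 months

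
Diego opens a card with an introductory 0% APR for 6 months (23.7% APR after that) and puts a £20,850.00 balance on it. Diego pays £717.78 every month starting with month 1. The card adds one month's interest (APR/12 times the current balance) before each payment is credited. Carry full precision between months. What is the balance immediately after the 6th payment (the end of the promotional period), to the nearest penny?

£16,543.32

Promo months 1–6 at r₀ = 0%/12 = 0; months 7+ at r₁ = 23.7%/12 = 0.01975.
After month 6 (no interest yet): B = £20,850.00 − 6·£717.78 = £16,543.32.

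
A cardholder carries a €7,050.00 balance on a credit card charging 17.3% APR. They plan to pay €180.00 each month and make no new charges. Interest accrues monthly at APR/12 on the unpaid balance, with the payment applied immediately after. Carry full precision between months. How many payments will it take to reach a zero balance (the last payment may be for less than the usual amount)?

59 payments

Monthly rate r = 17.3%/12 = 1.44167% = 0.0144167.
Recurrence: B ← B·(1+r) − €180.00.
Month 1: interest €101.64; balance after payment €6,971.64.
Month 2: interest €100.51; balance after payment €6,892.15.
Closed form: n = −ln(1 − rB₀/P)/ln(1+r) = −ln(0.43535)/ln(1.01442) ≈ 58.099, so the balance reaches zero during payment 59.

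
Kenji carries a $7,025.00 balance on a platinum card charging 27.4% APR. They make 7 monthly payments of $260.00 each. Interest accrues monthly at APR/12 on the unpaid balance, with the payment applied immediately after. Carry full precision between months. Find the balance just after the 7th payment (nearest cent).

Monthly rate r = 27.4%/12 = 2.28333% = 0.0228333.
Each month: B ← B·(1+r) − $260.00.
Month 1: interest $160.40; balance after payment $6,925.40.
Month 2: interest $158.13; balance after payment $6,823.53.
Month 3: interest $155.80; balance after payment $6,719.34.
Month 4: interest $153.42; balance after payment $6,612.76.
Month 5: interest $150.99; balance after payment $6,503.75.
Month 6: interest $148.50; balance after payment $6,392.26.
Month 7: interest $145.96; balance after payment $6,278.21.

$6,278.21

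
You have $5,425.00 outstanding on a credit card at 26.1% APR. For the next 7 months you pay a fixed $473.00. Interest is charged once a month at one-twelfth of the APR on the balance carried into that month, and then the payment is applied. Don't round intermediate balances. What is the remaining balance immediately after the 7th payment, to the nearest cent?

$2,771.80

Monthly rate r = 26.1%/12 = 2.175% = 0.02175.
Each month: B ← B·(1+r) − $473.00.
Month 1: interest $117.99; balance after payment $5,069.99.
Month 2: interest $110.27; balance after payment $4,707.27.
Month 3: interest $102.38; balance after payment $4,336.65.
Month 4: interest $94.32; balance after payment $3,957.97.
Month 5: interest $86.09; balance after payment $3,571.06.
Month 6: interest $77.67; balance after payment $3,175.73.
Month 7: interest $69.07; balance after payment $2,771.80.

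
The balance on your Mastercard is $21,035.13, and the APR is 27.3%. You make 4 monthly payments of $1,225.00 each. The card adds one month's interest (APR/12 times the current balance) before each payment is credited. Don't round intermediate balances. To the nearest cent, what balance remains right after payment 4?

Monthly rate r = 27.3%/12 = 2.275% = 0.02275.
Each month: B ← B·(1+r) − $1,225.00.
Month 1: interest $478.55; balance after payment $20,288.68.
Month 2: interest $461.57; balance after payment $19,525.25.
Month 3: interest $444.20; balance after payment $18,744.45.
Month 4: interest $426.44; balance after payment $17,945.88.

$17,945.88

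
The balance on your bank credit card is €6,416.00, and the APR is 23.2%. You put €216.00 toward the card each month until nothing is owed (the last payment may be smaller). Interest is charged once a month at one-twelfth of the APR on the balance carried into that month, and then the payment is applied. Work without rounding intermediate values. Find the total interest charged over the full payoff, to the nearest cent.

Monthly rate r = 23.2%/12 = 1.93333% = 0.0193333.
Payoff takes n = ⌈−ln(1 − rB₀/P)/ln(1+r)⌉ = ⌈44.596⌉ = 45 payments; the last is €129.15.
Total paid = 44·€216.00 + €129.15 = €9,633.15.
Total interest = total paid − principal = €9,633.15 − €6,416.00 = €3,217.15.

€3,217.15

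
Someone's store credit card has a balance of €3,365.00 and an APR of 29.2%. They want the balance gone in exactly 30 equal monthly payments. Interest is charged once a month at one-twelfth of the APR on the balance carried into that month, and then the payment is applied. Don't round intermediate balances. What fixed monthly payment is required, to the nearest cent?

€159.35

Monthly rate r = 29.2%/12 = 2.43333% = 0.0243333.
Level-payment amortization: P = B₀·r / (1 − (1+r)^(−n)) = 3365.00·0.0243333 / (1 − 1.02433^(−30)).
Denominator 1 − (1+r)^(−30) = 0.513860585.
P = 81.8817 / 0.513860585 ≈ 159.35.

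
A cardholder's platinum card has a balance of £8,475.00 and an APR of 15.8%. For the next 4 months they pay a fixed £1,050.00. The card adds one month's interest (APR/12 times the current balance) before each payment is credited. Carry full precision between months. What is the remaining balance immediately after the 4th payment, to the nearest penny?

£4,646.56

Monthly rate r = 15.8%/12 = 1.31667% = 0.0131667.
Each month: B ← B·(1+r) − £1,050.00.
Month 1: interest £111.59; balance after payment £7,536.59.
Month 2: interest £99.23; balance after payment £6,585.82.
Month 3: interest £86.71; balance after payment £5,622.53.
Month 4: interest £74.03; balance after payment £4,646.56.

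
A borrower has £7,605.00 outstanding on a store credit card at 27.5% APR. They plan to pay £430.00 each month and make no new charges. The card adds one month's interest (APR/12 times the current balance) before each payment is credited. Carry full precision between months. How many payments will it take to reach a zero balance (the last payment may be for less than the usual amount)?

Monthly rate r = 27.5%/12 = 2.29167% = 0.0229167.
Recurrence: B ← B·(1+r) − £430.00.
Month 1: interest £174.28; balance after payment £7,349.28.
Month 2: interest £168.42; balance after payment £7,087.70.
Closed form: n = −ln(1 − rB₀/P)/ln(1+r) = −ln(0.59469)/ln(1.02292) ≈ 22.937, so the balance reaches zero during payment 23.

23 payments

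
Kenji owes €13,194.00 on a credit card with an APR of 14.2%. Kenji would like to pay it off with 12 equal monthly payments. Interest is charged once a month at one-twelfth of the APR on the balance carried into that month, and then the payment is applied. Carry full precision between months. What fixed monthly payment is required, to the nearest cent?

€1,185.89

Monthly rate r = 14.2%/12 = 1.18333% = 0.0118333.
Level-payment amortization: P = B₀·r / (1 − (1+r)^(−n)) = 13194.00·0.0118333 / (1 − 1.01183^(−12)).
Denominator 1 − (1+r)^(−12) = 0.131655196.
P = 156.129 / 0.131655196 ≈ 1185.89.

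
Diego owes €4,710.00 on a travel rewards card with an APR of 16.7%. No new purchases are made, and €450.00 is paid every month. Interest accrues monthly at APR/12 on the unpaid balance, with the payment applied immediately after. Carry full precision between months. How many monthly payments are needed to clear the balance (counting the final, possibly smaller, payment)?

12 payments

Monthly rate r = 16.7%/12 = 1.39167% = 0.0139167.
Recurrence: B ← B·(1+r) − €450.00.
Month 1: interest €65.55; balance after payment €4,325.55.
Month 2: interest €60.20; balance after payment €3,935.74.
Closed form: n = −ln(1 − rB₀/P)/ln(1+r) = −ln(0.85434)/ln(1.01392) ≈ 11.391, so the balance reaches zero during payment 12.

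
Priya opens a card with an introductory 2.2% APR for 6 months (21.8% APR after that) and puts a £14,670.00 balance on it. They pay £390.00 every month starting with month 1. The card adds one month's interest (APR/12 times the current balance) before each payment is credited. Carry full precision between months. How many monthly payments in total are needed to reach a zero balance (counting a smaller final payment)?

55 payments

Promo months 1–6 at r₀ = 2.2%/12 = 0.00183333; months 7+ at r₁ = 21.8%/12 = 0.0181667.
After month 6: iterate B ← B·(1+r₀) − £390.00 for 6 months → £12,481.36.
Then at r₁ with £390.00/mo: n₂ = −ln(1 − r₁·B/P)/ln(1+r₁) ≈ 48.37 → 49 more payments.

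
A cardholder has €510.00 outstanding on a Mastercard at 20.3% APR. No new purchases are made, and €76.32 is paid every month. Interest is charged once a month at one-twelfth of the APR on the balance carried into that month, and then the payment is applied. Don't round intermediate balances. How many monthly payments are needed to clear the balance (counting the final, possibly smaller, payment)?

8 months

Monthly rate r = 20.3%/12 = 1.69167% = 0.0169167.
Recurrence: B ← B·(1+r) − €76.32.
Month 1: interest €8.63; balance after payment €442.31.
Month 2: interest €7.48; balance after payment €373.47.
Closed form: n = −ln(1 − rB₀/P)/ln(1+r) = −ln(0.88696)/ln(1.01692) ≈ 7.151, so the balance reaches zero during payment 8.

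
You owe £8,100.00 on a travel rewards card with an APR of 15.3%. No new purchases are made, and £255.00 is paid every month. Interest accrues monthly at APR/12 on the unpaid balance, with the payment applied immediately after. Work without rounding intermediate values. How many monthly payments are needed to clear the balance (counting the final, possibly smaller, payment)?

41 months

Monthly rate r = 15.3%/12 = 1.275% = 0.01275.
Recurrence: B ← B·(1+r) − £255.00.
Month 1: interest £103.28; balance after payment £7,948.27.
Month 2: interest £101.34; balance after payment £7,794.62.
Closed form: n = −ln(1 − rB₀/P)/ln(1+r) = −ln(0.595)/ln(1.01275) ≈ 40.980, so the balance reaches zero during payment 41.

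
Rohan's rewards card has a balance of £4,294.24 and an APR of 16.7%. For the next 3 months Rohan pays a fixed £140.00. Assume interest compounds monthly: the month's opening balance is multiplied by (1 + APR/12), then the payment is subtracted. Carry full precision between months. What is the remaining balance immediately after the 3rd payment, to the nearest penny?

£4,050.16

Monthly rate r = 16.7%/12 = 1.39167% = 0.0139167.
Each month: B ← B·(1+r) − £140.00.
Month 1: interest £59.76; balance after payment £4,214.00.
Month 2: interest £58.64; balance after payment £4,132.65.
Month 3: interest £57.51; balance after payment £4,050.16.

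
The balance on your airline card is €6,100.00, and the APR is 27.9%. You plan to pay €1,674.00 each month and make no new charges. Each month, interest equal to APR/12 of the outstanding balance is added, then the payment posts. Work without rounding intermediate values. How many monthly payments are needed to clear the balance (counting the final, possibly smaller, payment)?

4 payments

Monthly rate r = 27.9%/12 = 2.325% = 0.02325.
Recurrence: B ← B·(1+r) − €1,674.00.
Month 1: interest €141.82; balance after payment €4,567.82.
Month 2: interest €106.20; balance after payment €3,000.03.
Month 3: interest €69.75; balance after payment €1,395.78.
Month 4: interest €32.45; balance after payment €0.00.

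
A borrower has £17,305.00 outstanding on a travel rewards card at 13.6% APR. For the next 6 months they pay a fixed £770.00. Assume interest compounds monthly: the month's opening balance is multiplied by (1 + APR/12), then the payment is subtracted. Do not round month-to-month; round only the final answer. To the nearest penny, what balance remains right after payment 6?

Monthly rate r = 13.6%/12 = 1.13333% = 0.0113333.
Each month: B ← B·(1+r) − £770.00.
Month 1: interest £196.12; balance after payment £16,731.12.
Month 2: interest £189.62; balance after payment £16,150.74.
Month 3: interest £183.04; balance after payment £15,563.78.
Month 4: interest £176.39; balance after payment £14,970.17.
Month 5: interest £169.66; balance after payment £14,369.84.
Month 6: interest £162.86; balance after payment £13,762.69.

£13,762.69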